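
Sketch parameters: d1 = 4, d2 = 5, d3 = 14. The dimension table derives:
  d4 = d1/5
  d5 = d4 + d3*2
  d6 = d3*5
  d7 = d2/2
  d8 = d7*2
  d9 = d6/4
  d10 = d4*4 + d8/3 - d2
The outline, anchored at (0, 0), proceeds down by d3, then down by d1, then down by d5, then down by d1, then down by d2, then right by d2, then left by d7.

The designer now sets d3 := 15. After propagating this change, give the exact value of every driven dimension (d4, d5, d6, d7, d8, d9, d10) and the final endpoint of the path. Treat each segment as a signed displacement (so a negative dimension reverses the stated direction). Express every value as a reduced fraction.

d4 = 4/5
d5 = 154/5
d6 = 75
d7 = 5/2
d8 = 5
d9 = 75/4
d10 = -2/15
endpoint = (5/2, -294/5)

Apply edit: d3 := 15
  d4 = d1/5 = 4/5
  d5 = d4 + d3*2 = 154/5
  d6 = d3*5 = 75
  d7 = d2/2 = 5/2
  d8 = d7*2 = 5
  d9 = d6/4 = 75/4
  d10 = d4*4 + d8/3 - d2 = -2/15
Walk from origin (0, 0):
  seg 1: down by d3 = 15 → (0, -15)
  seg 2: down by d1 = 4 → (0, -19)
  seg 3: down by d5 = 154/5 → (0, -249/5)
  seg 4: down by d1 = 4 → (0, -269/5)
  seg 5: down by d2 = 5 → (0, -294/5)
  seg 6: right by d2 = 5 → (5, -294/5)
  seg 7: left by d7 = 5/2 → (5/2, -294/5)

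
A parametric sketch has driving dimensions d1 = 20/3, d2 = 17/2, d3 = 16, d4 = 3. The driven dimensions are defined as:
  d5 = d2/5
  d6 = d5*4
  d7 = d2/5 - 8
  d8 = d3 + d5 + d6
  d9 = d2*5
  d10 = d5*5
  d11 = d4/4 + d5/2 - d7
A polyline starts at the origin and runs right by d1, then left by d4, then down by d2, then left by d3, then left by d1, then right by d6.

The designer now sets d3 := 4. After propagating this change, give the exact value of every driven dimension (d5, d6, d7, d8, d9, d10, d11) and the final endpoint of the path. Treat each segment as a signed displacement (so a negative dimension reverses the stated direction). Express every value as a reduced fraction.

d5 = 17/10
d6 = 34/5
d7 = -63/10
d8 = 25/2
d9 = 85/2
d10 = 17/2
d11 = 79/10
endpoint = (-1/5, -17/2)

Apply edit: d3 := 4
  d5 = d2/5 = 17/10
  d6 = d5*4 = 34/5
  d7 = d2/5 - 8 = -63/10
  d8 = d3 + d5 + d6 = 25/2
  d9 = d2*5 = 85/2
  d10 = d5*5 = 17/2
  d11 = d4/4 + d5/2 - d7 = 79/10
Walk from origin (0, 0):
  seg 1: right by d1 = 20/3 → (20/3, 0)
  seg 2: left by d4 = 3 → (11/3, 0)
  seg 3: down by d2 = 17/2 → (11/3, -17/2)
  seg 4: left by d3 = 4 → (-1/3, -17/2)
  seg 5: left by d1 = 20/3 → (-7, -17/2)
  seg 6: right by d6 = 34/5 → (-1/5, -17/2)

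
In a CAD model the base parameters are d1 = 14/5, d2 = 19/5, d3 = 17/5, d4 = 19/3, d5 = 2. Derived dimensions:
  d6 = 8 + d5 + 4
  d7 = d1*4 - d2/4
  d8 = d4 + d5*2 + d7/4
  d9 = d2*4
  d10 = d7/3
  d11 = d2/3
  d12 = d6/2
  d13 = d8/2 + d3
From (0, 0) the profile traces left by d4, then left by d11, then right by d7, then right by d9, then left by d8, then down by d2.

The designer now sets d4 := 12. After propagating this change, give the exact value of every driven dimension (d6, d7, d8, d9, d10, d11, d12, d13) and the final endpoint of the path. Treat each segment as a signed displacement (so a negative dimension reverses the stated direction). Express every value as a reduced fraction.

d6 = 14
d7 = 41/4
d8 = 297/16
d9 = 76/5
d10 = 41/12
d11 = 19/15
d12 = 7
d13 = 2029/160
endpoint = (-1531/240, -19/5)

Apply edit: d4 := 12
  d6 = 8 + d5 + 4 = 14
  d7 = d1*4 - d2/4 = 41/4
  d8 = d4 + d5*2 + d7/4 = 297/16
  d9 = d2*4 = 76/5
  d10 = d7/3 = 41/12
  d11 = d2/3 = 19/15
  d12 = d6/2 = 7
  d13 = d8/2 + d3 = 2029/160
Walk from origin (0, 0):
  seg 1: left by d4 = 12 → (-12, 0)
  seg 2: left by d11 = 19/15 → (-199/15, 0)
  seg 3: right by d7 = 41/4 → (-181/60, 0)
  seg 4: right by d9 = 76/5 → (731/60, 0)
  seg 5: left by d8 = 297/16 → (-1531/240, 0)
  seg 6: down by d2 = 19/5 → (-1531/240, -19/5)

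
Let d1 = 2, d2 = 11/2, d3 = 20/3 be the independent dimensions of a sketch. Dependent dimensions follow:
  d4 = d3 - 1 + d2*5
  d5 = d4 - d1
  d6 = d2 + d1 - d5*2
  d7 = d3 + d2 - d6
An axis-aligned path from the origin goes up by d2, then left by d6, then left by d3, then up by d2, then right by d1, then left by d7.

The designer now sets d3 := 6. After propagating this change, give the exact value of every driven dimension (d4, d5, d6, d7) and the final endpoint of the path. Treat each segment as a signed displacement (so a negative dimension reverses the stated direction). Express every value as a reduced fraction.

d4 = 65/2
d5 = 61/2
d6 = -107/2
d7 = 65
endpoint = (-31/2, 11)

Apply edit: d3 := 6
  d4 = d3 - 1 + d2*5 = 65/2
  d5 = d4 - d1 = 61/2
  d6 = d2 + d1 - d5*2 = -107/2
  d7 = d3 + d2 - d6 = 65
Walk from origin (0, 0):
  seg 1: up by d2 = 11/2 → (0, 11/2)
  seg 2: left by d6 = -107/2 → (107/2, 11/2)
  seg 3: left by d3 = 6 → (95/2, 11/2)
  seg 4: up by d2 = 11/2 → (95/2, 11)
  seg 5: right by d1 = 2 → (99/2, 11)
  seg 6: left by d7 = 65 → (-31/2, 11)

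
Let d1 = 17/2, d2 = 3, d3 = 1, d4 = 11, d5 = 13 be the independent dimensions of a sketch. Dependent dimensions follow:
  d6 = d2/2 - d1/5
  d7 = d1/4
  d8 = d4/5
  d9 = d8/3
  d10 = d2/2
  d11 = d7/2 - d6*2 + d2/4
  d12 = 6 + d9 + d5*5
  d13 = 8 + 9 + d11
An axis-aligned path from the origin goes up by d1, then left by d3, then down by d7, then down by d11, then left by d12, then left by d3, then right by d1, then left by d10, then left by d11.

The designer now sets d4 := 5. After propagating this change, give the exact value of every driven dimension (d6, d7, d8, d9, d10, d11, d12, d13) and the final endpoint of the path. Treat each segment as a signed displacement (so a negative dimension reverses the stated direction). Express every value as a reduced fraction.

Apply edit: d4 := 5
  d6 = d2/2 - d1/5 = -1/5
  d7 = d1/4 = 17/8
  d8 = d4/5 = 1
  d9 = d8/3 = 1/3
  d10 = d2/2 = 3/2
  d11 = d7/2 - d6*2 + d2/4 = 177/80
  d12 = 6 + d9 + d5*5 = 214/3
  d13 = 8 + 9 + d11 = 1537/80
Walk from origin (0, 0):
  seg 1: up by d1 = 17/2 → (0, 17/2)
  seg 2: left by d3 = 1 → (-1, 17/2)
  seg 3: down by d7 = 17/8 → (-1, 51/8)
  seg 4: down by d11 = 177/80 → (-1, 333/80)
  seg 5: left by d12 = 214/3 → (-217/3, 333/80)
  seg 6: left by d3 = 1 → (-220/3, 333/80)
  seg 7: right by d1 = 17/2 → (-389/6, 333/80)
  seg 8: left by d10 = 3/2 → (-199/3, 333/80)
  seg 9: left by d11 = 177/80 → (-16451/240, 333/80)

d6 = -1/5
d7 = 17/8
d8 = 1
d9 = 1/3
d10 = 3/2
d11 = 177/80
d12 = 214/3
d13 = 1537/80
endpoint = (-16451/240, 333/80)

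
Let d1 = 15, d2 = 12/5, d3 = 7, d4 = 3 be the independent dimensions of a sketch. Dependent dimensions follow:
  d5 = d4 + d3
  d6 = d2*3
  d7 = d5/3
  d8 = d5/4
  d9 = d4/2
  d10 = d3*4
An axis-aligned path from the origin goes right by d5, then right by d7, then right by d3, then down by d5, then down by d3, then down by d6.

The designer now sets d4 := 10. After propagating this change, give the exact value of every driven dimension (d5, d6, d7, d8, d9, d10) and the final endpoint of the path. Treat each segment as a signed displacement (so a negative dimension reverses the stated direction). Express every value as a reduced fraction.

d5 = 17
d6 = 36/5
d7 = 17/3
d8 = 17/4
d9 = 5
d10 = 28
endpoint = (89/3, -156/5)

Apply edit: d4 := 10
  d5 = d4 + d3 = 17
  d6 = d2*3 = 36/5
  d7 = d5/3 = 17/3
  d8 = d5/4 = 17/4
  d9 = d4/2 = 5
  d10 = d3*4 = 28
Walk from origin (0, 0):
  seg 1: right by d5 = 17 → (17, 0)
  seg 2: right by d7 = 17/3 → (68/3, 0)
  seg 3: right by d3 = 7 → (89/3, 0)
  seg 4: down by d5 = 17 → (89/3, -17)
  seg 5: down by d3 = 7 → (89/3, -24)
  seg 6: down by d6 = 36/5 → (89/3, -156/5)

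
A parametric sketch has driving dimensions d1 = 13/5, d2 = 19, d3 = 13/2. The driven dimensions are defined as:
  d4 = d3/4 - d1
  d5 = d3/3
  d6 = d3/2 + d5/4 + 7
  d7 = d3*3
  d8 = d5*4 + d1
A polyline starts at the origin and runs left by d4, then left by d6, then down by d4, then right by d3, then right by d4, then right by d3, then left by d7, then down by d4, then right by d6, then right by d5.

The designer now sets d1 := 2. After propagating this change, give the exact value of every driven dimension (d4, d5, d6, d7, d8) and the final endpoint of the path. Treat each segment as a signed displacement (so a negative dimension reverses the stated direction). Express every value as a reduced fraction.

Apply edit: d1 := 2
  d4 = d3/4 - d1 = -3/8
  d5 = d3/3 = 13/6
  d6 = d3/2 + d5/4 + 7 = 259/24
  d7 = d3*3 = 39/2
  d8 = d5*4 + d1 = 32/3
Walk from origin (0, 0):
  seg 1: left by d4 = -3/8 → (3/8, 0)
  seg 2: left by d6 = 259/24 → (-125/12, 0)
  seg 3: down by d4 = -3/8 → (-125/12, 3/8)
  seg 4: right by d3 = 13/2 → (-47/12, 3/8)
  seg 5: right by d4 = -3/8 → (-103/24, 3/8)
  seg 6: right by d3 = 13/2 → (53/24, 3/8)
  seg 7: left by d7 = 39/2 → (-415/24, 3/8)
  seg 8: down by d4 = -3/8 → (-415/24, 3/4)
  seg 9: right by d6 = 259/24 → (-13/2, 3/4)
  seg 10: right by d5 = 13/6 → (-13/3, 3/4)

d4 = -3/8
d5 = 13/6
d6 = 259/24
d7 = 39/2
d8 = 32/3
endpoint = (-13/3, 3/4)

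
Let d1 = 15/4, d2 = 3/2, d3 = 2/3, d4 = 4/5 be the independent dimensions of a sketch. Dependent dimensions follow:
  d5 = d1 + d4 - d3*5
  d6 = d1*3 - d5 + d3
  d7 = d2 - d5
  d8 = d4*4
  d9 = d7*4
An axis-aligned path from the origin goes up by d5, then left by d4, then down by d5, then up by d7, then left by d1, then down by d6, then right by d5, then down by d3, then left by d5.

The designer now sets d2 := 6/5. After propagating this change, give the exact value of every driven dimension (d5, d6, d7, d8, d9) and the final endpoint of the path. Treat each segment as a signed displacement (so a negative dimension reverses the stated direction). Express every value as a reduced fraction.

d5 = 73/60
d6 = 107/10
d7 = -1/60
d8 = 16/5
d9 = -1/15
endpoint = (-91/20, -683/60)

Apply edit: d2 := 6/5
  d5 = d1 + d4 - d3*5 = 73/60
  d6 = d1*3 - d5 + d3 = 107/10
  d7 = d2 - d5 = -1/60
  d8 = d4*4 = 16/5
  d9 = d7*4 = -1/15
Walk from origin (0, 0):
  seg 1: up by d5 = 73/60 → (0, 73/60)
  seg 2: left by d4 = 4/5 → (-4/5, 73/60)
  seg 3: down by d5 = 73/60 → (-4/5, 0)
  seg 4: up by d7 = -1/60 → (-4/5, -1/60)
  seg 5: left by d1 = 15/4 → (-91/20, -1/60)
  seg 6: down by d6 = 107/10 → (-91/20, -643/60)
  seg 7: right by d5 = 73/60 → (-10/3, -643/60)
  seg 8: down by d3 = 2/3 → (-10/3, -683/60)
  seg 9: left by d5 = 73/60 → (-91/20, -683/60)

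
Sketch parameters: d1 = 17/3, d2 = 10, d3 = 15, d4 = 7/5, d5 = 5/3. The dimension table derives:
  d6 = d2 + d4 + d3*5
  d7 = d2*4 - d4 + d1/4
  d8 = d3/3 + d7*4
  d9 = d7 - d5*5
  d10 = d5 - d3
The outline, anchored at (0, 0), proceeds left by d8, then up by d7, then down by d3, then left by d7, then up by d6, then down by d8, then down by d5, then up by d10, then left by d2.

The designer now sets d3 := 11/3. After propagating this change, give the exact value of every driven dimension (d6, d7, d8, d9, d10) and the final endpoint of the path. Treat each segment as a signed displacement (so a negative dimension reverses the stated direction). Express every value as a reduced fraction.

d6 = 446/15
d7 = 2401/60
d8 = 7258/45
d9 = 1901/60
d10 = -2
endpoint = (-7607/36, -17797/180)

Apply edit: d3 := 11/3
  d6 = d2 + d4 + d3*5 = 446/15
  d7 = d2*4 - d4 + d1/4 = 2401/60
  d8 = d3/3 + d7*4 = 7258/45
  d9 = d7 - d5*5 = 1901/60
  d10 = d5 - d3 = -2
Walk from origin (0, 0):
  seg 1: left by d8 = 7258/45 → (-7258/45, 0)
  seg 2: up by d7 = 2401/60 → (-7258/45, 2401/60)
  seg 3: down by d3 = 11/3 → (-7258/45, 727/20)
  seg 4: left by d7 = 2401/60 → (-7247/36, 727/20)
  seg 5: up by d6 = 446/15 → (-7247/36, 793/12)
  seg 6: down by d8 = 7258/45 → (-7247/36, -17137/180)
  seg 7: down by d5 = 5/3 → (-7247/36, -17437/180)
  seg 8: up by d10 = -2 → (-7247/36, -17797/180)
  seg 9: left by d2 = 10 → (-7607/36, -17797/180)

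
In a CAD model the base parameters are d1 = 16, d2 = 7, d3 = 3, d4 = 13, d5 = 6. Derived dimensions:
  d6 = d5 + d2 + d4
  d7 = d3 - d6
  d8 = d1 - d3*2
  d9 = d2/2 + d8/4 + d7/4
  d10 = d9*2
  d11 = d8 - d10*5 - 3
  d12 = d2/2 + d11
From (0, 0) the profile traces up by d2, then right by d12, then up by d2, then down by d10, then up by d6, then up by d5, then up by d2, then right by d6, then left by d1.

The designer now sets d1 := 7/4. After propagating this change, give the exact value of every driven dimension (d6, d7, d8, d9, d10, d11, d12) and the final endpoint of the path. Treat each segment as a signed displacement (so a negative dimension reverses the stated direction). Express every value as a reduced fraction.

d6 = 26
d7 = -23
d8 = -17/4
d9 = -53/16
d10 = -53/8
d11 = 207/8
d12 = 235/8
endpoint = (429/8, 477/8)

Apply edit: d1 := 7/4
  d6 = d5 + d2 + d4 = 26
  d7 = d3 - d6 = -23
  d8 = d1 - d3*2 = -17/4
  d9 = d2/2 + d8/4 + d7/4 = -53/16
  d10 = d9*2 = -53/8
  d11 = d8 - d10*5 - 3 = 207/8
  d12 = d2/2 + d11 = 235/8
Walk from origin (0, 0):
  seg 1: up by d2 = 7 → (0, 7)
  seg 2: right by d12 = 235/8 → (235/8, 7)
  seg 3: up by d2 = 7 → (235/8, 14)
  seg 4: down by d10 = -53/8 → (235/8, 165/8)
  seg 5: up by d6 = 26 → (235/8, 373/8)
  seg 6: up by d5 = 6 → (235/8, 421/8)
  seg 7: up by d2 = 7 → (235/8, 477/8)
  seg 8: right by d6 = 26 → (443/8, 477/8)
  seg 9: left by d1 = 7/4 → (429/8, 477/8)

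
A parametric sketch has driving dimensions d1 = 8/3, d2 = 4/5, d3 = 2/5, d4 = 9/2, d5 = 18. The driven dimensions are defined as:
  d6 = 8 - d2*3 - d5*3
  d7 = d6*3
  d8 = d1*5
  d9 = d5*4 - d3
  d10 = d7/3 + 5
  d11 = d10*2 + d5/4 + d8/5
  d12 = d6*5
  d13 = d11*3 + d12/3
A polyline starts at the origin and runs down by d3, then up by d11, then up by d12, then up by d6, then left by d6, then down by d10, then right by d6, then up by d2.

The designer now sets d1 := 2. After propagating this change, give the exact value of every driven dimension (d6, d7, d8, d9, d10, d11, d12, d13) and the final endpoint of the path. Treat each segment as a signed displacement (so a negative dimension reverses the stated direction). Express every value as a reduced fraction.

d6 = -242/5
d7 = -726/5
d8 = 10
d9 = 358/5
d10 = -217/5
d11 = -803/10
d12 = -242
d13 = -9647/30
endpoint = (0, -3269/10)

Apply edit: d1 := 2
  d6 = 8 - d2*3 - d5*3 = -242/5
  d7 = d6*3 = -726/5
  d8 = d1*5 = 10
  d9 = d5*4 - d3 = 358/5
  d10 = d7/3 + 5 = -217/5
  d11 = d10*2 + d5/4 + d8/5 = -803/10
  d12 = d6*5 = -242
  d13 = d11*3 + d12/3 = -9647/30
Walk from origin (0, 0):
  seg 1: down by d3 = 2/5 → (0, -2/5)
  seg 2: up by d11 = -803/10 → (0, -807/10)
  seg 3: up by d12 = -242 → (0, -3227/10)
  seg 4: up by d6 = -242/5 → (0, -3711/10)
  seg 5: left by d6 = -242/5 → (242/5, -3711/10)
  seg 6: down by d10 = -217/5 → (242/5, -3277/10)
  seg 7: right by d6 = -242/5 → (0, -3277/10)
  seg 8: up by d2 = 4/5 → (0, -3269/10)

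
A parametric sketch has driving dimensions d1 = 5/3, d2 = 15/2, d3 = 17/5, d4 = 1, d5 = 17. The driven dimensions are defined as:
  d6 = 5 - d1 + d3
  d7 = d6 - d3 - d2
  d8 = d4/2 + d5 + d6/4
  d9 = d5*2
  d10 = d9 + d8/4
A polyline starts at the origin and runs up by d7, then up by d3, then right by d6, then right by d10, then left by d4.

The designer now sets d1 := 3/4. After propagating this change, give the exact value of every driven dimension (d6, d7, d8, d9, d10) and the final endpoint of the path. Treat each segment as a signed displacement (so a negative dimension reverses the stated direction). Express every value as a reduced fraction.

d6 = 153/20
d7 = -13/4
d8 = 1553/80
d9 = 34
d10 = 12433/320
endpoint = (14561/320, 3/20)

Apply edit: d1 := 3/4
  d6 = 5 - d1 + d3 = 153/20
  d7 = d6 - d3 - d2 = -13/4
  d8 = d4/2 + d5 + d6/4 = 1553/80
  d9 = d5*2 = 34
  d10 = d9 + d8/4 = 12433/320
Walk from origin (0, 0):
  seg 1: up by d7 = -13/4 → (0, -13/4)
  seg 2: up by d3 = 17/5 → (0, 3/20)
  seg 3: right by d6 = 153/20 → (153/20, 3/20)
  seg 4: right by d10 = 12433/320 → (14881/320, 3/20)
  seg 5: left by d4 = 1 → (14561/320, 3/20)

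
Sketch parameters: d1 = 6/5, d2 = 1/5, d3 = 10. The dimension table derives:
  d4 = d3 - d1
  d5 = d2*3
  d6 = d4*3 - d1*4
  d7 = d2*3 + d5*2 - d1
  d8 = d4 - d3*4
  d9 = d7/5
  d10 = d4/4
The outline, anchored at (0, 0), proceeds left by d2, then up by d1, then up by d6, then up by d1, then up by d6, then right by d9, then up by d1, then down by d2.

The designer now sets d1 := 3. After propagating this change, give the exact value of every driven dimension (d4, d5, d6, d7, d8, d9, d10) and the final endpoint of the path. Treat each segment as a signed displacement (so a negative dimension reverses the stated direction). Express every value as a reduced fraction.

Apply edit: d1 := 3
  d4 = d3 - d1 = 7
  d5 = d2*3 = 3/5
  d6 = d4*3 - d1*4 = 9
  d7 = d2*3 + d5*2 - d1 = -6/5
  d8 = d4 - d3*4 = -33
  d9 = d7/5 = -6/25
  d10 = d4/4 = 7/4
Walk from origin (0, 0):
  seg 1: left by d2 = 1/5 → (-1/5, 0)
  seg 2: up by d1 = 3 → (-1/5, 3)
  seg 3: up by d6 = 9 → (-1/5, 12)
  seg 4: up by d1 = 3 → (-1/5, 15)
  seg 5: up by d6 = 9 → (-1/5, 24)
  seg 6: right by d9 = -6/25 → (-11/25, 24)
  seg 7: up by d1 = 3 → (-11/25, 27)
  seg 8: down by d2 = 1/5 → (-11/25, 134/5)

d4 = 7
d5 = 3/5
d6 = 9
d7 = -6/5
d8 = -33
d9 = -6/25
d10 = 7/4
endpoint = (-11/25, 134/5)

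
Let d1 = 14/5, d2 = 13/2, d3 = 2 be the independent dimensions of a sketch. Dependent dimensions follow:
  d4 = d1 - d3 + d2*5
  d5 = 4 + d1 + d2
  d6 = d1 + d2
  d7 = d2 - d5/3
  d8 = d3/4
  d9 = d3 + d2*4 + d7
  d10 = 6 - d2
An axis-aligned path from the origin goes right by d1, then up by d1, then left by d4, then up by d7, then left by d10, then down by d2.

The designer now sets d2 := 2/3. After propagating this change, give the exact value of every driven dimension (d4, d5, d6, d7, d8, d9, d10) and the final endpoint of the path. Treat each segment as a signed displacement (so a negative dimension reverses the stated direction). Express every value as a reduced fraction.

d4 = 62/15
d5 = 112/15
d6 = 52/15
d7 = -82/45
d8 = 1/2
d9 = 128/45
d10 = 16/3
endpoint = (-20/3, 14/45)

Apply edit: d2 := 2/3
  d4 = d1 - d3 + d2*5 = 62/15
  d5 = 4 + d1 + d2 = 112/15
  d6 = d1 + d2 = 52/15
  d7 = d2 - d5/3 = -82/45
  d8 = d3/4 = 1/2
  d9 = d3 + d2*4 + d7 = 128/45
  d10 = 6 - d2 = 16/3
Walk from origin (0, 0):
  seg 1: right by d1 = 14/5 → (14/5, 0)
  seg 2: up by d1 = 14/5 → (14/5, 14/5)
  seg 3: left by d4 = 62/15 → (-4/3, 14/5)
  seg 4: up by d7 = -82/45 → (-4/3, 44/45)
  seg 5: left by d10 = 16/3 → (-20/3, 44/45)
  seg 6: down by d2 = 2/3 → (-20/3, 14/45)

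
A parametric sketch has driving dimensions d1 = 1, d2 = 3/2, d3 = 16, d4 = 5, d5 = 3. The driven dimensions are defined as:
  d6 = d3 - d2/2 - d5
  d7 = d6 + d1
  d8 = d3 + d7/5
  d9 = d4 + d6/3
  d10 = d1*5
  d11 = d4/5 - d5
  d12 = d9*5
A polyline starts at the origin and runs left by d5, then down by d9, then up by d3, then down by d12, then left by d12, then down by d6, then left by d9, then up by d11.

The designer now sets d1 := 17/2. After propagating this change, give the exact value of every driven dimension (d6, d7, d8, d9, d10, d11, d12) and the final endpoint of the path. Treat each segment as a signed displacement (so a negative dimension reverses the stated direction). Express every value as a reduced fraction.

d6 = 49/4
d7 = 83/4
d8 = 403/20
d9 = 109/12
d10 = 85/2
d11 = -2
d12 = 545/12
endpoint = (-115/2, -211/4)

Apply edit: d1 := 17/2
  d6 = d3 - d2/2 - d5 = 49/4
  d7 = d6 + d1 = 83/4
  d8 = d3 + d7/5 = 403/20
  d9 = d4 + d6/3 = 109/12
  d10 = d1*5 = 85/2
  d11 = d4/5 - d5 = -2
  d12 = d9*5 = 545/12
Walk from origin (0, 0):
  seg 1: left by d5 = 3 → (-3, 0)
  seg 2: down by d9 = 109/12 → (-3, -109/12)
  seg 3: up by d3 = 16 → (-3, 83/12)
  seg 4: down by d12 = 545/12 → (-3, -77/2)
  seg 5: left by d12 = 545/12 → (-581/12, -77/2)
  seg 6: down by d6 = 49/4 → (-581/12, -203/4)
  seg 7: left by d9 = 109/12 → (-115/2, -203/4)
  seg 8: up by d11 = -2 → (-115/2, -211/4)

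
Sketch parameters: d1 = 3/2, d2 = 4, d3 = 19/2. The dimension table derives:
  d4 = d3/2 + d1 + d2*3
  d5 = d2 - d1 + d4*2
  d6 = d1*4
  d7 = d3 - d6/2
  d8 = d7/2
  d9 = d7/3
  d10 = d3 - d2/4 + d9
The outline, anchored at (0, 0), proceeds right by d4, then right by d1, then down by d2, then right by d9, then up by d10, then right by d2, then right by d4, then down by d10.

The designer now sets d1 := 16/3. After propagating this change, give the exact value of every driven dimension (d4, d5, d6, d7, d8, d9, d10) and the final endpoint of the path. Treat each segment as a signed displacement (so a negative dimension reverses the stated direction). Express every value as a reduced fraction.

Apply edit: d1 := 16/3
  d4 = d3/2 + d1 + d2*3 = 265/12
  d5 = d2 - d1 + d4*2 = 257/6
  d6 = d1*4 = 64/3
  d7 = d3 - d6/2 = -7/6
  d8 = d7/2 = -7/12
  d9 = d7/3 = -7/18
  d10 = d3 - d2/4 + d9 = 73/9
Walk from origin (0, 0):
  seg 1: right by d4 = 265/12 → (265/12, 0)
  seg 2: right by d1 = 16/3 → (329/12, 0)
  seg 3: down by d2 = 4 → (329/12, -4)
  seg 4: right by d9 = -7/18 → (973/36, -4)
  seg 5: up by d10 = 73/9 → (973/36, 37/9)
  seg 6: right by d2 = 4 → (1117/36, 37/9)
  seg 7: right by d4 = 265/12 → (478/9, 37/9)
  seg 8: down by d10 = 73/9 → (478/9, -4)

d4 = 265/12
d5 = 257/6
d6 = 64/3
d7 = -7/6
d8 = -7/12
d9 = -7/18
d10 = 73/9
endpoint = (478/9, -4)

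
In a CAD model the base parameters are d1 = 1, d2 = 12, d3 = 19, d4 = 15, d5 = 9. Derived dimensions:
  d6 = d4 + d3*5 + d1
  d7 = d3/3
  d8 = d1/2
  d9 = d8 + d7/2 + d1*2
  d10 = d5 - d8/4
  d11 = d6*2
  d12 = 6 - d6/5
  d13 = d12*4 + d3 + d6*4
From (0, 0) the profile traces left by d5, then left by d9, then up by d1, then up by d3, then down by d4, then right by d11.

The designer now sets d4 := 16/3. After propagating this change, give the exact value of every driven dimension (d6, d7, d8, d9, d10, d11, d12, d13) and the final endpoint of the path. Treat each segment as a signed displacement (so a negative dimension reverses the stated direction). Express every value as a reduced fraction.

Apply edit: d4 := 16/3
  d6 = d4 + d3*5 + d1 = 304/3
  d7 = d3/3 = 19/3
  d8 = d1/2 = 1/2
  d9 = d8 + d7/2 + d1*2 = 17/3
  d10 = d5 - d8/4 = 71/8
  d11 = d6*2 = 608/3
  d12 = 6 - d6/5 = -214/15
  d13 = d12*4 + d3 + d6*4 = 5509/15
Walk from origin (0, 0):
  seg 1: left by d5 = 9 → (-9, 0)
  seg 2: left by d9 = 17/3 → (-44/3, 0)
  seg 3: up by d1 = 1 → (-44/3, 1)
  seg 4: up by d3 = 19 → (-44/3, 20)
  seg 5: down by d4 = 16/3 → (-44/3, 44/3)
  seg 6: right by d11 = 608/3 → (188, 44/3)

d6 = 304/3
d7 = 19/3
d8 = 1/2
d9 = 17/3
d10 = 71/8
d11 = 608/3
d12 = -214/15
d13 = 5509/15
endpoint = (188, 44/3)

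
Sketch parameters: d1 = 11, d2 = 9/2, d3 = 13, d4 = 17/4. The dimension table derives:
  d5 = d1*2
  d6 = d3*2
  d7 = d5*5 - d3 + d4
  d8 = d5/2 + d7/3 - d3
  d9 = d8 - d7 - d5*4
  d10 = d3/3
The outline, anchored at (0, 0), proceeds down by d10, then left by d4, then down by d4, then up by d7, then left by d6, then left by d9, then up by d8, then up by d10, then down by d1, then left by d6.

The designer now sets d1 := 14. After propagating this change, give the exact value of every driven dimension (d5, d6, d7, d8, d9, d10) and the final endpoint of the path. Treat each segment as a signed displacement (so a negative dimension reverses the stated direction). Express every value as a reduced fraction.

d5 = 28
d6 = 26
d7 = 525/4
d8 = 179/4
d9 = -397/2
d10 = 13/3
endpoint = (569/4, 631/4)

Apply edit: d1 := 14
  d5 = d1*2 = 28
  d6 = d3*2 = 26
  d7 = d5*5 - d3 + d4 = 525/4
  d8 = d5/2 + d7/3 - d3 = 179/4
  d9 = d8 - d7 - d5*4 = -397/2
  d10 = d3/3 = 13/3
Walk from origin (0, 0):
  seg 1: down by d10 = 13/3 → (0, -13/3)
  seg 2: left by d4 = 17/4 → (-17/4, -13/3)
  seg 3: down by d4 = 17/4 → (-17/4, -103/12)
  seg 4: up by d7 = 525/4 → (-17/4, 368/3)
  seg 5: left by d6 = 26 → (-121/4, 368/3)
  seg 6: left by d9 = -397/2 → (673/4, 368/3)
  seg 7: up by d8 = 179/4 → (673/4, 2009/12)
  seg 8: up by d10 = 13/3 → (673/4, 687/4)
  seg 9: down by d1 = 14 → (673/4, 631/4)
  seg 10: left by d6 = 26 → (569/4, 631/4)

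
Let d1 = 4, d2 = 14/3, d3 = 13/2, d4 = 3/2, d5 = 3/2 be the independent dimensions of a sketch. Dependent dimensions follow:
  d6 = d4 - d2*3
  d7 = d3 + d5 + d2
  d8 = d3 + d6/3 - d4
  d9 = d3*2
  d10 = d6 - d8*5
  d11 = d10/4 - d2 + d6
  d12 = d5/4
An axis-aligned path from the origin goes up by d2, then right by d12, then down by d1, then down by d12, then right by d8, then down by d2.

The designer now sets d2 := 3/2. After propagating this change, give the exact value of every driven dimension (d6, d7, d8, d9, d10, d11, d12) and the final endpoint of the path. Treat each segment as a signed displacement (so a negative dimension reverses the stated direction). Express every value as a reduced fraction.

Apply edit: d2 := 3/2
  d6 = d4 - d2*3 = -3
  d7 = d3 + d5 + d2 = 19/2
  d8 = d3 + d6/3 - d4 = 4
  d9 = d3*2 = 13
  d10 = d6 - d8*5 = -23
  d11 = d10/4 - d2 + d6 = -41/4
  d12 = d5/4 = 3/8
Walk from origin (0, 0):
  seg 1: up by d2 = 3/2 → (0, 3/2)
  seg 2: right by d12 = 3/8 → (3/8, 3/2)
  seg 3: down by d1 = 4 → (3/8, -5/2)
  seg 4: down by d12 = 3/8 → (3/8, -23/8)
  seg 5: right by d8 = 4 → (35/8, -23/8)
  seg 6: down by d2 = 3/2 → (35/8, -35/8)

d6 = -3
d7 = 19/2
d8 = 4
d9 = 13
d10 = -23
d11 = -41/4
d12 = 3/8
endpoint = (35/8, -35/8)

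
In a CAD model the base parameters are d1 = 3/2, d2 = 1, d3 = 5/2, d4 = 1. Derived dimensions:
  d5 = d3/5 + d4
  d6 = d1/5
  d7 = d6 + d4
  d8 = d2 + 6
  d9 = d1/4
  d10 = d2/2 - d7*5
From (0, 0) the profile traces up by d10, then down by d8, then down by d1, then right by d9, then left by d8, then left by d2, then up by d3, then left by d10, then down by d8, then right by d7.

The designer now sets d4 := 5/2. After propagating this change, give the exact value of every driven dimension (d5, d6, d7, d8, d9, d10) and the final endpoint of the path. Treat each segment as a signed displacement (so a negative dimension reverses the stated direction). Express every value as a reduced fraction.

Apply edit: d4 := 5/2
  d5 = d3/5 + d4 = 3
  d6 = d1/5 = 3/10
  d7 = d6 + d4 = 14/5
  d8 = d2 + 6 = 7
  d9 = d1/4 = 3/8
  d10 = d2/2 - d7*5 = -27/2
Walk from origin (0, 0):
  seg 1: up by d10 = -27/2 → (0, -27/2)
  seg 2: down by d8 = 7 → (0, -41/2)
  seg 3: down by d1 = 3/2 → (0, -22)
  seg 4: right by d9 = 3/8 → (3/8, -22)
  seg 5: left by d8 = 7 → (-53/8, -22)
  seg 6: left by d2 = 1 → (-61/8, -22)
  seg 7: up by d3 = 5/2 → (-61/8, -39/2)
  seg 8: left by d10 = -27/2 → (47/8, -39/2)
  seg 9: down by d8 = 7 → (47/8, -53/2)
  seg 10: right by d7 = 14/5 → (347/40, -53/2)

d5 = 3
d6 = 3/10
d7 = 14/5
d8 = 7
d9 = 3/8
d10 = -27/2
endpoint = (347/40, -53/2)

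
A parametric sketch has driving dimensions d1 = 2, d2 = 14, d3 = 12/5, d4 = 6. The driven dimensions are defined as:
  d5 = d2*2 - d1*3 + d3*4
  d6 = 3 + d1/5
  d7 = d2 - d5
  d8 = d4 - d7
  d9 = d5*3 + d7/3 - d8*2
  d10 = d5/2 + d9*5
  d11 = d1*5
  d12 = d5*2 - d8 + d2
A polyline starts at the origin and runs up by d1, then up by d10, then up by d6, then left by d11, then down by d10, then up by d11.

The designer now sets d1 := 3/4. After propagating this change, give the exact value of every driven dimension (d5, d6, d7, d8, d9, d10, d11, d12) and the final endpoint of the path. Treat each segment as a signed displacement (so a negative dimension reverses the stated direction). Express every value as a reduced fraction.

d5 = 707/20
d6 = 63/20
d7 = -427/20
d8 = 547/20
d9 = 1327/30
d10 = 28661/120
d11 = 15/4
d12 = 1147/20
endpoint = (-15/4, 153/20)

Apply edit: d1 := 3/4
  d5 = d2*2 - d1*3 + d3*4 = 707/20
  d6 = 3 + d1/5 = 63/20
  d7 = d2 - d5 = -427/20
  d8 = d4 - d7 = 547/20
  d9 = d5*3 + d7/3 - d8*2 = 1327/30
  d10 = d5/2 + d9*5 = 28661/120
  d11 = d1*5 = 15/4
  d12 = d5*2 - d8 + d2 = 1147/20
Walk from origin (0, 0):
  seg 1: up by d1 = 3/4 → (0, 3/4)
  seg 2: up by d10 = 28661/120 → (0, 28751/120)
  seg 3: up by d6 = 63/20 → (0, 29129/120)
  seg 4: left by d11 = 15/4 → (-15/4, 29129/120)
  seg 5: down by d10 = 28661/120 → (-15/4, 39/10)
  seg 6: up by d11 = 15/4 → (-15/4, 153/20)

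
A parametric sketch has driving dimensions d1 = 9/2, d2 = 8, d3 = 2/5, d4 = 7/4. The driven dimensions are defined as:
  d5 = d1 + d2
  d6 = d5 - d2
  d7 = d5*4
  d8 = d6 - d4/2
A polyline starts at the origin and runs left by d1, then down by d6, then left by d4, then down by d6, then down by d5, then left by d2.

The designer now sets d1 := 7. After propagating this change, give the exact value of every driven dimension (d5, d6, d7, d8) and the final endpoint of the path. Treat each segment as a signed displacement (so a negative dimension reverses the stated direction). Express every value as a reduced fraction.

d5 = 15
d6 = 7
d7 = 60
d8 = 49/8
endpoint = (-67/4, -29)

Apply edit: d1 := 7
  d5 = d1 + d2 = 15
  d6 = d5 - d2 = 7
  d7 = d5*4 = 60
  d8 = d6 - d4/2 = 49/8
Walk from origin (0, 0):
  seg 1: left by d1 = 7 → (-7, 0)
  seg 2: down by d6 = 7 → (-7, -7)
  seg 3: left by d4 = 7/4 → (-35/4, -7)
  seg 4: down by d6 = 7 → (-35/4, -14)
  seg 5: down by d5 = 15 → (-35/4, -29)
  seg 6: left by d2 = 8 → (-67/4, -29)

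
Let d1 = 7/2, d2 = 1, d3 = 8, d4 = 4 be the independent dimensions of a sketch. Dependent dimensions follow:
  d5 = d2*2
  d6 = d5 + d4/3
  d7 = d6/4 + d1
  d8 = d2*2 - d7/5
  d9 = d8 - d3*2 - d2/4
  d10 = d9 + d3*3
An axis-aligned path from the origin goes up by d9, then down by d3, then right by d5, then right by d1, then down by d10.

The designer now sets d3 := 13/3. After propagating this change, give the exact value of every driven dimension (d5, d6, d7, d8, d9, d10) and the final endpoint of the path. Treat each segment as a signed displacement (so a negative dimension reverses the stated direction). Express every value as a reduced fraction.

Apply edit: d3 := 13/3
  d5 = d2*2 = 2
  d6 = d5 + d4/3 = 10/3
  d7 = d6/4 + d1 = 13/3
  d8 = d2*2 - d7/5 = 17/15
  d9 = d8 - d3*2 - d2/4 = -467/60
  d10 = d9 + d3*3 = 313/60
Walk from origin (0, 0):
  seg 1: up by d9 = -467/60 → (0, -467/60)
  seg 2: down by d3 = 13/3 → (0, -727/60)
  seg 3: right by d5 = 2 → (2, -727/60)
  seg 4: right by d1 = 7/2 → (11/2, -727/60)
  seg 5: down by d10 = 313/60 → (11/2, -52/3)

d5 = 2
d6 = 10/3
d7 = 13/3
d8 = 17/15
d9 = -467/60
d10 = 313/60
endpoint = (11/2, -52/3)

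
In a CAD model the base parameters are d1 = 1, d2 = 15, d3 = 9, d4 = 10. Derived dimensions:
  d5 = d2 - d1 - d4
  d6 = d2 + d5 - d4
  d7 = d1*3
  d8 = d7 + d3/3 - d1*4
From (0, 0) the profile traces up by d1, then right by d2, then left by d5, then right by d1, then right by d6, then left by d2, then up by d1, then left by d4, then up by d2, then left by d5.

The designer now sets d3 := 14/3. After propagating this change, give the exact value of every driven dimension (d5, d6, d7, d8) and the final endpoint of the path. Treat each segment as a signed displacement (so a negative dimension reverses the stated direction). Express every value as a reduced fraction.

Apply edit: d3 := 14/3
  d5 = d2 - d1 - d4 = 4
  d6 = d2 + d5 - d4 = 9
  d7 = d1*3 = 3
  d8 = d7 + d3/3 - d1*4 = 5/9
Walk from origin (0, 0):
  seg 1: up by d1 = 1 → (0, 1)
  seg 2: right by d2 = 15 → (15, 1)
  seg 3: left by d5 = 4 → (11, 1)
  seg 4: right by d1 = 1 → (12, 1)
  seg 5: right by d6 = 9 → (21, 1)
  seg 6: left by d2 = 15 → (6, 1)
  seg 7: up by d1 = 1 → (6, 2)
  seg 8: left by d4 = 10 → (-4, 2)
  seg 9: up by d2 = 15 → (-4, 17)
  seg 10: left by d5 = 4 → (-8, 17)

d5 = 4
d6 = 9
d7 = 3
d8 = 5/9
endpoint = (-8, 17)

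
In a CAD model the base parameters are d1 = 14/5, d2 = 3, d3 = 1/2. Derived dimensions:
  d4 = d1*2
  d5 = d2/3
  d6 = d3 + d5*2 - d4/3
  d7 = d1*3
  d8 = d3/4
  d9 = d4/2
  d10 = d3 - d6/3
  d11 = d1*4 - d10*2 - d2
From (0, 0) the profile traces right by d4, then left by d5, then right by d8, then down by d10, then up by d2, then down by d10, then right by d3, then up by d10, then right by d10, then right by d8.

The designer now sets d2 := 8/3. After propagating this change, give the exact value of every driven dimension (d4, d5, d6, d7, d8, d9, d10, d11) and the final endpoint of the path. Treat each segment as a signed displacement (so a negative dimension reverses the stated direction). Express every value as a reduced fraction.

Apply edit: d2 := 8/3
  d4 = d1*2 = 28/5
  d5 = d2/3 = 8/9
  d6 = d3 + d5*2 - d4/3 = 37/90
  d7 = d1*3 = 42/5
  d8 = d3/4 = 1/8
  d9 = d4/2 = 14/5
  d10 = d3 - d6/3 = 49/135
  d11 = d1*4 - d10*2 - d2 = 1054/135
Walk from origin (0, 0):
  seg 1: right by d4 = 28/5 → (28/5, 0)
  seg 2: left by d5 = 8/9 → (212/45, 0)
  seg 3: right by d8 = 1/8 → (1741/360, 0)
  seg 4: down by d10 = 49/135 → (1741/360, -49/135)
  seg 5: up by d2 = 8/3 → (1741/360, 311/135)
  seg 6: down by d10 = 49/135 → (1741/360, 262/135)
  seg 7: right by d3 = 1/2 → (1921/360, 262/135)
  seg 8: up by d10 = 49/135 → (1921/360, 311/135)
  seg 9: right by d10 = 49/135 → (1231/216, 311/135)
  seg 10: right by d8 = 1/8 → (629/108, 311/135)

d4 = 28/5
d5 = 8/9
d6 = 37/90
d7 = 42/5
d8 = 1/8
d9 = 14/5
d10 = 49/135
d11 = 1054/135
endpoint = (629/108, 311/135)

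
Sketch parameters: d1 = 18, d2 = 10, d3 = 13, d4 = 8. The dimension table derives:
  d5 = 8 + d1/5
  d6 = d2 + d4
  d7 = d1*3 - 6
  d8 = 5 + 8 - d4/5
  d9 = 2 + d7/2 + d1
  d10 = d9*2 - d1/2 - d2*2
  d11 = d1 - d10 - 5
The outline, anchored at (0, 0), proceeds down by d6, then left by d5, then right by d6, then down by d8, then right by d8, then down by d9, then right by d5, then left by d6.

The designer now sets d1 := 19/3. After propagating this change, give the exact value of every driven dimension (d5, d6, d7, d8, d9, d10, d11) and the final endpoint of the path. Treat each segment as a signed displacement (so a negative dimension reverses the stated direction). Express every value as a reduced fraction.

d5 = 139/15
d6 = 18
d7 = 13
d8 = 57/5
d9 = 89/6
d10 = 13/2
d11 = -31/6
endpoint = (57/5, -1327/30)

Apply edit: d1 := 19/3
  d5 = 8 + d1/5 = 139/15
  d6 = d2 + d4 = 18
  d7 = d1*3 - 6 = 13
  d8 = 5 + 8 - d4/5 = 57/5
  d9 = 2 + d7/2 + d1 = 89/6
  d10 = d9*2 - d1/2 - d2*2 = 13/2
  d11 = d1 - d10 - 5 = -31/6
Walk from origin (0, 0):
  seg 1: down by d6 = 18 → (0, -18)
  seg 2: left by d5 = 139/15 → (-139/15, -18)
  seg 3: right by d6 = 18 → (131/15, -18)
  seg 4: down by d8 = 57/5 → (131/15, -147/5)
  seg 5: right by d8 = 57/5 → (302/15, -147/5)
  seg 6: down by d9 = 89/6 → (302/15, -1327/30)
  seg 7: right by d5 = 139/15 → (147/5, -1327/30)
  seg 8: left by d6 = 18 → (57/5, -1327/30)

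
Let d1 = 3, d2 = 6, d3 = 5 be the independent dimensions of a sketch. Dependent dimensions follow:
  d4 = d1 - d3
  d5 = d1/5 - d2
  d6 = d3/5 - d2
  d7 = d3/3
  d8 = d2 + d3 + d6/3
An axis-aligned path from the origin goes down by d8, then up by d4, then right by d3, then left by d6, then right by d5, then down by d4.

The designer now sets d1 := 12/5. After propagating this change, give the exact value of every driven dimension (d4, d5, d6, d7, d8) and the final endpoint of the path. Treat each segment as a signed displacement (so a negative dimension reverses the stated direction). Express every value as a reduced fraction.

Apply edit: d1 := 12/5
  d4 = d1 - d3 = -13/5
  d5 = d1/5 - d2 = -138/25
  d6 = d3/5 - d2 = -5
  d7 = d3/3 = 5/3
  d8 = d2 + d3 + d6/3 = 28/3
Walk from origin (0, 0):
  seg 1: down by d8 = 28/3 → (0, -28/3)
  seg 2: up by d4 = -13/5 → (0, -179/15)
  seg 3: right by d3 = 5 → (5, -179/15)
  seg 4: left by d6 = -5 → (10, -179/15)
  seg 5: right by d5 = -138/25 → (112/25, -179/15)
  seg 6: down by d4 = -13/5 → (112/25, -28/3)

d4 = -13/5
d5 = -138/25
d6 = -5
d7 = 5/3
d8 = 28/3
endpoint = (112/25, -28/3)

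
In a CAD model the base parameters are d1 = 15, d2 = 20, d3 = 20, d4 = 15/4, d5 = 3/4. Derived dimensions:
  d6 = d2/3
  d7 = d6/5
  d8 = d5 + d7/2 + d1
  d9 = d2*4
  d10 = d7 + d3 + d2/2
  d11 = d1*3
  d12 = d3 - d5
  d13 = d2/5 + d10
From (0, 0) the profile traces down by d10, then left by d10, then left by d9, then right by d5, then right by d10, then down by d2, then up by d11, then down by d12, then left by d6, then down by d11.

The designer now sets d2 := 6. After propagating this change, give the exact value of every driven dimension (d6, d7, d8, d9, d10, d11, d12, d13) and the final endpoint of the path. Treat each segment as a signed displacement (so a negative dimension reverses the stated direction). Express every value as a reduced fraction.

Apply edit: d2 := 6
  d6 = d2/3 = 2
  d7 = d6/5 = 2/5
  d8 = d5 + d7/2 + d1 = 319/20
  d9 = d2*4 = 24
  d10 = d7 + d3 + d2/2 = 117/5
  d11 = d1*3 = 45
  d12 = d3 - d5 = 77/4
  d13 = d2/5 + d10 = 123/5
Walk from origin (0, 0):
  seg 1: down by d10 = 117/5 → (0, -117/5)
  seg 2: left by d10 = 117/5 → (-117/5, -117/5)
  seg 3: left by d9 = 24 → (-237/5, -117/5)
  seg 4: right by d5 = 3/4 → (-933/20, -117/5)
  seg 5: right by d10 = 117/5 → (-93/4, -117/5)
  seg 6: down by d2 = 6 → (-93/4, -147/5)
  seg 7: up by d11 = 45 → (-93/4, 78/5)
  seg 8: down by d12 = 77/4 → (-93/4, -73/20)
  seg 9: left by d6 = 2 → (-101/4, -73/20)
  seg 10: down by d11 = 45 → (-101/4, -973/20)

d6 = 2
d7 = 2/5
d8 = 319/20
d9 = 24
d10 = 117/5
d11 = 45
d12 = 77/4
d13 = 123/5
endpoint = (-101/4, -973/20)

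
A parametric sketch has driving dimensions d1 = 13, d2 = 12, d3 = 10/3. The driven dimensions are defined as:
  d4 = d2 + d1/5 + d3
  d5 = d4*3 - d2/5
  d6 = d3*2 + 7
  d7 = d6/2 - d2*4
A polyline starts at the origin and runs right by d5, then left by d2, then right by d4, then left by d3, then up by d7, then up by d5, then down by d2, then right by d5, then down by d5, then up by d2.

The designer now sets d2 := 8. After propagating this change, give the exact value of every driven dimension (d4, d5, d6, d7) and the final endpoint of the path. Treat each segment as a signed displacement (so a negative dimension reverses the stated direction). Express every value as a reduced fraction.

d4 = 209/15
d5 = 201/5
d6 = 41/3
d7 = -151/6
endpoint = (83, -151/6)

Apply edit: d2 := 8
  d4 = d2 + d1/5 + d3 = 209/15
  d5 = d4*3 - d2/5 = 201/5
  d6 = d3*2 + 7 = 41/3
  d7 = d6/2 - d2*4 = -151/6
Walk from origin (0, 0):
  seg 1: right by d5 = 201/5 → (201/5, 0)
  seg 2: left by d2 = 8 → (161/5, 0)
  seg 3: right by d4 = 209/15 → (692/15, 0)
  seg 4: left by d3 = 10/3 → (214/5, 0)
  seg 5: up by d7 = -151/6 → (214/5, -151/6)
  seg 6: up by d5 = 201/5 → (214/5, 451/30)
  seg 7: down by d2 = 8 → (214/5, 211/30)
  seg 8: right by d5 = 201/5 → (83, 211/30)
  seg 9: down by d5 = 201/5 → (83, -199/6)
  seg 10: up by d2 = 8 → (83, -151/6)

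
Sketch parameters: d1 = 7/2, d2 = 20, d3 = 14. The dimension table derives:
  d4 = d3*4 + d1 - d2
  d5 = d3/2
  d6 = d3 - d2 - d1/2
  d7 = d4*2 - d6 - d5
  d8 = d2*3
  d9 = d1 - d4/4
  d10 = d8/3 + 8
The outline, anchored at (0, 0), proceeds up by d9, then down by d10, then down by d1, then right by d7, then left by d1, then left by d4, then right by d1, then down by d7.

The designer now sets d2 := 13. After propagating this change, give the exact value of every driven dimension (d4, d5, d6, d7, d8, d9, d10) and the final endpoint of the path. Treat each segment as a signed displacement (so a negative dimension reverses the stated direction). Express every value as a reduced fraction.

d4 = 93/2
d5 = 7
d6 = -3/4
d7 = 347/4
d8 = 39
d9 = -65/8
d10 = 21
endpoint = (161/4, -955/8)

Apply edit: d2 := 13
  d4 = d3*4 + d1 - d2 = 93/2
  d5 = d3/2 = 7
  d6 = d3 - d2 - d1/2 = -3/4
  d7 = d4*2 - d6 - d5 = 347/4
  d8 = d2*3 = 39
  d9 = d1 - d4/4 = -65/8
  d10 = d8/3 + 8 = 21
Walk from origin (0, 0):
  seg 1: up by d9 = -65/8 → (0, -65/8)
  seg 2: down by d10 = 21 → (0, -233/8)
  seg 3: down by d1 = 7/2 → (0, -261/8)
  seg 4: right by d7 = 347/4 → (347/4, -261/8)
  seg 5: left by d1 = 7/2 → (333/4, -261/8)
  seg 6: left by d4 = 93/2 → (147/4, -261/8)
  seg 7: right by d1 = 7/2 → (161/4, -261/8)
  seg 8: down by d7 = 347/4 → (161/4, -955/8)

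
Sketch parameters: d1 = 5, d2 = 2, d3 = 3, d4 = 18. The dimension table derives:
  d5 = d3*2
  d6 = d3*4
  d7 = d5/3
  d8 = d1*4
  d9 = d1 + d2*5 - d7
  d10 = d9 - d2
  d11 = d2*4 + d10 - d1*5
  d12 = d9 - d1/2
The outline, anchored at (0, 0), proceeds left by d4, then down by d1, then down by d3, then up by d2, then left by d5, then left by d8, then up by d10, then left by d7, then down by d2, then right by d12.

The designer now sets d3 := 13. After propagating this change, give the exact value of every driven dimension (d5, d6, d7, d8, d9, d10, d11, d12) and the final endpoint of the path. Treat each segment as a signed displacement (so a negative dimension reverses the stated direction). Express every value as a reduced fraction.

Apply edit: d3 := 13
  d5 = d3*2 = 26
  d6 = d3*4 = 52
  d7 = d5/3 = 26/3
  d8 = d1*4 = 20
  d9 = d1 + d2*5 - d7 = 19/3
  d10 = d9 - d2 = 13/3
  d11 = d2*4 + d10 - d1*5 = -38/3
  d12 = d9 - d1/2 = 23/6
Walk from origin (0, 0):
  seg 1: left by d4 = 18 → (-18, 0)
  seg 2: down by d1 = 5 → (-18, -5)
  seg 3: down by d3 = 13 → (-18, -18)
  seg 4: up by d2 = 2 → (-18, -16)
  seg 5: left by d5 = 26 → (-44, -16)
  seg 6: left by d8 = 20 → (-64, -16)
  seg 7: up by d10 = 13/3 → (-64, -35/3)
  seg 8: left by d7 = 26/3 → (-218/3, -35/3)
  seg 9: down by d2 = 2 → (-218/3, -41/3)
  seg 10: right by d12 = 23/6 → (-413/6, -41/3)

d5 = 26
d6 = 52
d7 = 26/3
d8 = 20
d9 = 19/3
d10 = 13/3
d11 = -38/3
d12 = 23/6
endpoint = (-413/6, -41/3)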